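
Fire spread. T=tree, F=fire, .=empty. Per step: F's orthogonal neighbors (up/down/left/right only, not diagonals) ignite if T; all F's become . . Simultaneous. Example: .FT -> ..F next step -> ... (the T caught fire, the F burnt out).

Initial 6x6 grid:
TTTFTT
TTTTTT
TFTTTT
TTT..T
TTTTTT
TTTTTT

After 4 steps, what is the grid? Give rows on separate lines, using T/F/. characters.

Step 1: 7 trees catch fire, 2 burn out
  TTF.FT
  TFTFTT
  F.FTTT
  TFT..T
  TTTTTT
  TTTTTT
Step 2: 9 trees catch fire, 7 burn out
  TF...F
  F.F.FT
  ...FTT
  F.F..T
  TFTTTT
  TTTTTT
Step 3: 6 trees catch fire, 9 burn out
  F.....
  .....F
  ....FT
  .....T
  F.FTTT
  TFTTTT
Step 4: 4 trees catch fire, 6 burn out
  ......
  ......
  .....F
  .....T
  ...FTT
  F.FTTT

......
......
.....F
.....T
...FTT
F.FTTT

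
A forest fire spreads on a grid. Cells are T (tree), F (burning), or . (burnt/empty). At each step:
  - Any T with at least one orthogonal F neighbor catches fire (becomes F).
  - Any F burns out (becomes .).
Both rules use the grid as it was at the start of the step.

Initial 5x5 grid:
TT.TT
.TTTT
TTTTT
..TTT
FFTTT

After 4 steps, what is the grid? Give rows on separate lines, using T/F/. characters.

Step 1: 1 trees catch fire, 2 burn out
  TT.TT
  .TTTT
  TTTTT
  ..TTT
  ..FTT
Step 2: 2 trees catch fire, 1 burn out
  TT.TT
  .TTTT
  TTTTT
  ..FTT
  ...FT
Step 3: 3 trees catch fire, 2 burn out
  TT.TT
  .TTTT
  TTFTT
  ...FT
  ....F
Step 4: 4 trees catch fire, 3 burn out
  TT.TT
  .TFTT
  TF.FT
  ....F
  .....

TT.TT
.TFTT
TF.FT
....F
.....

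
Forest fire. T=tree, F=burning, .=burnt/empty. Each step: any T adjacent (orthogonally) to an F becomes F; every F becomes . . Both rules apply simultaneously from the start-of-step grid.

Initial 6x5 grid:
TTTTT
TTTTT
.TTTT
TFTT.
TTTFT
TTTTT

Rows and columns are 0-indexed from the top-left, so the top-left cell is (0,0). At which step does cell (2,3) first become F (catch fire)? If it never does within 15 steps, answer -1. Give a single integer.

Step 1: cell (2,3)='T' (+8 fires, +2 burnt)
Step 2: cell (2,3)='F' (+7 fires, +8 burnt)
  -> target ignites at step 2
Step 3: cell (2,3)='.' (+6 fires, +7 burnt)
Step 4: cell (2,3)='.' (+4 fires, +6 burnt)
Step 5: cell (2,3)='.' (+1 fires, +4 burnt)
Step 6: cell (2,3)='.' (+0 fires, +1 burnt)
  fire out at step 6

2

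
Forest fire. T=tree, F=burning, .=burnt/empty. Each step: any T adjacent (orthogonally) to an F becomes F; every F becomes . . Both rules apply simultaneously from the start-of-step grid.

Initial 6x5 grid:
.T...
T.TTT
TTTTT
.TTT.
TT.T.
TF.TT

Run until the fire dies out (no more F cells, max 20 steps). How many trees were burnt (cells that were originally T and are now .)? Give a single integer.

Answer: 18

Derivation:
Step 1: +2 fires, +1 burnt (F count now 2)
Step 2: +2 fires, +2 burnt (F count now 2)
Step 3: +2 fires, +2 burnt (F count now 2)
Step 4: +3 fires, +2 burnt (F count now 3)
Step 5: +4 fires, +3 burnt (F count now 4)
Step 6: +3 fires, +4 burnt (F count now 3)
Step 7: +2 fires, +3 burnt (F count now 2)
Step 8: +0 fires, +2 burnt (F count now 0)
Fire out after step 8
Initially T: 19, now '.': 29
Total burnt (originally-T cells now '.'): 18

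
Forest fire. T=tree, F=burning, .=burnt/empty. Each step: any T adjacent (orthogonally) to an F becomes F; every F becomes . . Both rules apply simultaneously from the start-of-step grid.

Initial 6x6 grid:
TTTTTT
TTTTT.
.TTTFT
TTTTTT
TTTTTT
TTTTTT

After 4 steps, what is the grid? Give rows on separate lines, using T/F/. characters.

Step 1: 4 trees catch fire, 1 burn out
  TTTTTT
  TTTTF.
  .TTF.F
  TTTTFT
  TTTTTT
  TTTTTT
Step 2: 6 trees catch fire, 4 burn out
  TTTTFT
  TTTF..
  .TF...
  TTTF.F
  TTTTFT
  TTTTTT
Step 3: 8 trees catch fire, 6 burn out
  TTTF.F
  TTF...
  .F....
  TTF...
  TTTF.F
  TTTTFT
Step 4: 6 trees catch fire, 8 burn out
  TTF...
  TF....
  ......
  TF....
  TTF...
  TTTF.F

TTF...
TF....
......
TF....
TTF...
TTTF.F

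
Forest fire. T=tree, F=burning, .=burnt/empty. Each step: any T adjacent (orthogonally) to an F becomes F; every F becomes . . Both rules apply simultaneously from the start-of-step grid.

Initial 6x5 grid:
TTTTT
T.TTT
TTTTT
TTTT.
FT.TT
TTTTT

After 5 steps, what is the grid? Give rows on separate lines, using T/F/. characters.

Step 1: 3 trees catch fire, 1 burn out
  TTTTT
  T.TTT
  TTTTT
  FTTT.
  .F.TT
  FTTTT
Step 2: 3 trees catch fire, 3 burn out
  TTTTT
  T.TTT
  FTTTT
  .FTT.
  ...TT
  .FTTT
Step 3: 4 trees catch fire, 3 burn out
  TTTTT
  F.TTT
  .FTTT
  ..FT.
  ...TT
  ..FTT
Step 4: 4 trees catch fire, 4 burn out
  FTTTT
  ..TTT
  ..FTT
  ...F.
  ...TT
  ...FT
Step 5: 5 trees catch fire, 4 burn out
  .FTTT
  ..FTT
  ...FT
  .....
  ...FT
  ....F

.FTTT
..FTT
...FT
.....
...FT
....F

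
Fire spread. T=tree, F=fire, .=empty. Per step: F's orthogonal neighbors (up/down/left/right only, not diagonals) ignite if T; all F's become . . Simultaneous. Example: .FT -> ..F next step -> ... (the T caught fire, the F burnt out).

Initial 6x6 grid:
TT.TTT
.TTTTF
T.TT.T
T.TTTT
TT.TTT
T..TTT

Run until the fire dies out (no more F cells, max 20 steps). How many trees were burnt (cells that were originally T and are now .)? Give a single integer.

Answer: 22

Derivation:
Step 1: +3 fires, +1 burnt (F count now 3)
Step 2: +3 fires, +3 burnt (F count now 3)
Step 3: +5 fires, +3 burnt (F count now 5)
Step 4: +5 fires, +5 burnt (F count now 5)
Step 5: +4 fires, +5 burnt (F count now 4)
Step 6: +2 fires, +4 burnt (F count now 2)
Step 7: +0 fires, +2 burnt (F count now 0)
Fire out after step 7
Initially T: 27, now '.': 31
Total burnt (originally-T cells now '.'): 22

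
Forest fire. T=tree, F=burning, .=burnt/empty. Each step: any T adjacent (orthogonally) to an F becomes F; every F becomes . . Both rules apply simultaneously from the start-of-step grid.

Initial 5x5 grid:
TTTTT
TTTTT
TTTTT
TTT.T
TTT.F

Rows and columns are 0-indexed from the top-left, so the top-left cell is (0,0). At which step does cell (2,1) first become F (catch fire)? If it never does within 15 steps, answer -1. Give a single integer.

Step 1: cell (2,1)='T' (+1 fires, +1 burnt)
Step 2: cell (2,1)='T' (+1 fires, +1 burnt)
Step 3: cell (2,1)='T' (+2 fires, +1 burnt)
Step 4: cell (2,1)='T' (+3 fires, +2 burnt)
Step 5: cell (2,1)='F' (+4 fires, +3 burnt)
  -> target ignites at step 5
Step 6: cell (2,1)='.' (+5 fires, +4 burnt)
Step 7: cell (2,1)='.' (+4 fires, +5 burnt)
Step 8: cell (2,1)='.' (+2 fires, +4 burnt)
Step 9: cell (2,1)='.' (+0 fires, +2 burnt)
  fire out at step 9

5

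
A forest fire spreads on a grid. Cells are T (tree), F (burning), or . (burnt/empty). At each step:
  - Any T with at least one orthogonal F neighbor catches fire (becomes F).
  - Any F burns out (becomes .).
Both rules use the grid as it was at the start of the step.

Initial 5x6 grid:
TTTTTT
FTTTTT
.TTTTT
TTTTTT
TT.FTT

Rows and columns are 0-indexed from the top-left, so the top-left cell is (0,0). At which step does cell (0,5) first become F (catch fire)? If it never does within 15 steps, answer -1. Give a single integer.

Step 1: cell (0,5)='T' (+4 fires, +2 burnt)
Step 2: cell (0,5)='T' (+7 fires, +4 burnt)
Step 3: cell (0,5)='T' (+6 fires, +7 burnt)
Step 4: cell (0,5)='T' (+5 fires, +6 burnt)
Step 5: cell (0,5)='T' (+3 fires, +5 burnt)
Step 6: cell (0,5)='F' (+1 fires, +3 burnt)
  -> target ignites at step 6
Step 7: cell (0,5)='.' (+0 fires, +1 burnt)
  fire out at step 7

6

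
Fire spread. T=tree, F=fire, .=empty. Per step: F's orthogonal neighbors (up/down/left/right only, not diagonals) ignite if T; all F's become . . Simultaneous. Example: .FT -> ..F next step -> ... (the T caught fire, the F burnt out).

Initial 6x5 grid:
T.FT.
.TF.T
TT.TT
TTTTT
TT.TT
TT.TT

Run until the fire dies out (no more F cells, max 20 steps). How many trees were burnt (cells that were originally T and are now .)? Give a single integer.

Step 1: +2 fires, +2 burnt (F count now 2)
Step 2: +1 fires, +2 burnt (F count now 1)
Step 3: +2 fires, +1 burnt (F count now 2)
Step 4: +3 fires, +2 burnt (F count now 3)
Step 5: +3 fires, +3 burnt (F count now 3)
Step 6: +4 fires, +3 burnt (F count now 4)
Step 7: +3 fires, +4 burnt (F count now 3)
Step 8: +2 fires, +3 burnt (F count now 2)
Step 9: +0 fires, +2 burnt (F count now 0)
Fire out after step 9
Initially T: 21, now '.': 29
Total burnt (originally-T cells now '.'): 20

Answer: 20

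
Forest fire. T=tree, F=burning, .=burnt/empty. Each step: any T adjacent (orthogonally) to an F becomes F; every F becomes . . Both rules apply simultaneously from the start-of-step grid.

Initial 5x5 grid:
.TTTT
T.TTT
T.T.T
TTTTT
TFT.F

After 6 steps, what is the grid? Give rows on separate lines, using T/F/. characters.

Step 1: 4 trees catch fire, 2 burn out
  .TTTT
  T.TTT
  T.T.T
  TFTTF
  F.F..
Step 2: 4 trees catch fire, 4 burn out
  .TTTT
  T.TTT
  T.T.F
  F.FF.
  .....
Step 3: 3 trees catch fire, 4 burn out
  .TTTT
  T.TTF
  F.F..
  .....
  .....
Step 4: 4 trees catch fire, 3 burn out
  .TTTF
  F.FF.
  .....
  .....
  .....
Step 5: 2 trees catch fire, 4 burn out
  .TFF.
  .....
  .....
  .....
  .....
Step 6: 1 trees catch fire, 2 burn out
  .F...
  .....
  .....
  .....
  .....

.F...
.....
.....
.....
.....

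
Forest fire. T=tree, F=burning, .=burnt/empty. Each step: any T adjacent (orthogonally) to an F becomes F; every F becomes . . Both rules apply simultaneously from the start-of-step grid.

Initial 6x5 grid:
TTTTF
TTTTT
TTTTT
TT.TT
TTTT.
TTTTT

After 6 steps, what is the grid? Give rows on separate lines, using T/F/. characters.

Step 1: 2 trees catch fire, 1 burn out
  TTTF.
  TTTTF
  TTTTT
  TT.TT
  TTTT.
  TTTTT
Step 2: 3 trees catch fire, 2 burn out
  TTF..
  TTTF.
  TTTTF
  TT.TT
  TTTT.
  TTTTT
Step 3: 4 trees catch fire, 3 burn out
  TF...
  TTF..
  TTTF.
  TT.TF
  TTTT.
  TTTTT
Step 4: 4 trees catch fire, 4 burn out
  F....
  TF...
  TTF..
  TT.F.
  TTTT.
  TTTTT
Step 5: 3 trees catch fire, 4 burn out
  .....
  F....
  TF...
  TT...
  TTTF.
  TTTTT
Step 6: 4 trees catch fire, 3 burn out
  .....
  .....
  F....
  TF...
  TTF..
  TTTFT

.....
.....
F....
TF...
TTF..
TTTFT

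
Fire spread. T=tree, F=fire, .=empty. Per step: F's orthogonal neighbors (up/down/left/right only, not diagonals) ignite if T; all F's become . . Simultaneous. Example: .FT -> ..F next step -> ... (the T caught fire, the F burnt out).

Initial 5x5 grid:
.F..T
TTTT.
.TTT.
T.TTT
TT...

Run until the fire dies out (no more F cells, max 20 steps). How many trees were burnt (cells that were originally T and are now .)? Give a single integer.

Answer: 10

Derivation:
Step 1: +1 fires, +1 burnt (F count now 1)
Step 2: +3 fires, +1 burnt (F count now 3)
Step 3: +2 fires, +3 burnt (F count now 2)
Step 4: +2 fires, +2 burnt (F count now 2)
Step 5: +1 fires, +2 burnt (F count now 1)
Step 6: +1 fires, +1 burnt (F count now 1)
Step 7: +0 fires, +1 burnt (F count now 0)
Fire out after step 7
Initially T: 14, now '.': 21
Total burnt (originally-T cells now '.'): 10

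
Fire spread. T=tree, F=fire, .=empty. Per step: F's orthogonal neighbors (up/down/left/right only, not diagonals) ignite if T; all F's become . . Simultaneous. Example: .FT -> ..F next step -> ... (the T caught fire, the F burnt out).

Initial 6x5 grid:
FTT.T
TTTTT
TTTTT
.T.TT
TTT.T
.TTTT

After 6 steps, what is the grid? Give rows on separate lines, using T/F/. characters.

Step 1: 2 trees catch fire, 1 burn out
  .FT.T
  FTTTT
  TTTTT
  .T.TT
  TTT.T
  .TTTT
Step 2: 3 trees catch fire, 2 burn out
  ..F.T
  .FTTT
  FTTTT
  .T.TT
  TTT.T
  .TTTT
Step 3: 2 trees catch fire, 3 burn out
  ....T
  ..FTT
  .FTTT
  .T.TT
  TTT.T
  .TTTT
Step 4: 3 trees catch fire, 2 burn out
  ....T
  ...FT
  ..FTT
  .F.TT
  TTT.T
  .TTTT
Step 5: 3 trees catch fire, 3 burn out
  ....T
  ....F
  ...FT
  ...TT
  TFT.T
  .TTTT
Step 6: 6 trees catch fire, 3 burn out
  ....F
  .....
  ....F
  ...FT
  F.F.T
  .FTTT

....F
.....
....F
...FT
F.F.T
.FTTT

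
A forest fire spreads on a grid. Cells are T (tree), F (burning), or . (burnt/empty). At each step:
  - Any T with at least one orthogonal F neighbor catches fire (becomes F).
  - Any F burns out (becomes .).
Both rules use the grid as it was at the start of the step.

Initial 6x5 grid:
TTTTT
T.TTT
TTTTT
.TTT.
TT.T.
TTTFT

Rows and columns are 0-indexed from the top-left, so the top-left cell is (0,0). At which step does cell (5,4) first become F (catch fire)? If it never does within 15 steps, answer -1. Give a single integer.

Step 1: cell (5,4)='F' (+3 fires, +1 burnt)
  -> target ignites at step 1
Step 2: cell (5,4)='.' (+2 fires, +3 burnt)
Step 3: cell (5,4)='.' (+4 fires, +2 burnt)
Step 4: cell (5,4)='.' (+5 fires, +4 burnt)
Step 5: cell (5,4)='.' (+4 fires, +5 burnt)
Step 6: cell (5,4)='.' (+3 fires, +4 burnt)
Step 7: cell (5,4)='.' (+2 fires, +3 burnt)
Step 8: cell (5,4)='.' (+1 fires, +2 burnt)
Step 9: cell (5,4)='.' (+0 fires, +1 burnt)
  fire out at step 9

1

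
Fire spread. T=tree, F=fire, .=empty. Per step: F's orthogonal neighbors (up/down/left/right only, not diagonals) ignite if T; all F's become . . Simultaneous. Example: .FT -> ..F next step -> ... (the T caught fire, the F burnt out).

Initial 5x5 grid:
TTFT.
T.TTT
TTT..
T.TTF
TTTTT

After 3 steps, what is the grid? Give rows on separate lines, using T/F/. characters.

Step 1: 5 trees catch fire, 2 burn out
  TF.F.
  T.FTT
  TTT..
  T.TF.
  TTTTF
Step 2: 5 trees catch fire, 5 burn out
  F....
  T..FT
  TTF..
  T.F..
  TTTF.
Step 3: 4 trees catch fire, 5 burn out
  .....
  F...F
  TF...
  T....
  TTF..

.....
F...F
TF...
T....
TTF..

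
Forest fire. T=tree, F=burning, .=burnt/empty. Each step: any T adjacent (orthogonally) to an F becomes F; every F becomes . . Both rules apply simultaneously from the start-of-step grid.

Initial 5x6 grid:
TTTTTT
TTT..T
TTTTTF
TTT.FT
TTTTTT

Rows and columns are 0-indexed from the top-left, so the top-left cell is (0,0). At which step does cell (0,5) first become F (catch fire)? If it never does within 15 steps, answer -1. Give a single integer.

Step 1: cell (0,5)='T' (+4 fires, +2 burnt)
Step 2: cell (0,5)='F' (+4 fires, +4 burnt)
  -> target ignites at step 2
Step 3: cell (0,5)='.' (+3 fires, +4 burnt)
Step 4: cell (0,5)='.' (+5 fires, +3 burnt)
Step 5: cell (0,5)='.' (+5 fires, +5 burnt)
Step 6: cell (0,5)='.' (+3 fires, +5 burnt)
Step 7: cell (0,5)='.' (+1 fires, +3 burnt)
Step 8: cell (0,5)='.' (+0 fires, +1 burnt)
  fire out at step 8

2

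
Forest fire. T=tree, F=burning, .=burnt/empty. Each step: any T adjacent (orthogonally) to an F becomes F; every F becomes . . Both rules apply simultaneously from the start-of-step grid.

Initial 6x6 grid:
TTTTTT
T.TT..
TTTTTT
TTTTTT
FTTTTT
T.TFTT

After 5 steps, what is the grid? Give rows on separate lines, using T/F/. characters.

Step 1: 6 trees catch fire, 2 burn out
  TTTTTT
  T.TT..
  TTTTTT
  FTTTTT
  .FTFTT
  F.F.FT
Step 2: 6 trees catch fire, 6 burn out
  TTTTTT
  T.TT..
  FTTTTT
  .FTFTT
  ..F.FT
  .....F
Step 3: 6 trees catch fire, 6 burn out
  TTTTTT
  F.TT..
  .FTFTT
  ..F.FT
  .....F
  ......
Step 4: 5 trees catch fire, 6 burn out
  FTTTTT
  ..TF..
  ..F.FT
  .....F
  ......
  ......
Step 5: 4 trees catch fire, 5 burn out
  .FTFTT
  ..F...
  .....F
  ......
  ......
  ......

.FTFTT
..F...
.....F
......
......
......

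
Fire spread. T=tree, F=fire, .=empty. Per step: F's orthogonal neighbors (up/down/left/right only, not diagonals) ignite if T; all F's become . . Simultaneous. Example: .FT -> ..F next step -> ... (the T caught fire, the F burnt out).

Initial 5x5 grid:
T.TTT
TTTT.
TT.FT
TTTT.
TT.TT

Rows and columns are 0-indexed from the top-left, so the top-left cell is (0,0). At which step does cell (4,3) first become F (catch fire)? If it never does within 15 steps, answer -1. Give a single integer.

Step 1: cell (4,3)='T' (+3 fires, +1 burnt)
Step 2: cell (4,3)='F' (+4 fires, +3 burnt)
  -> target ignites at step 2
Step 3: cell (4,3)='.' (+5 fires, +4 burnt)
Step 4: cell (4,3)='.' (+4 fires, +5 burnt)
Step 5: cell (4,3)='.' (+3 fires, +4 burnt)
Step 6: cell (4,3)='.' (+0 fires, +3 burnt)
  fire out at step 6

2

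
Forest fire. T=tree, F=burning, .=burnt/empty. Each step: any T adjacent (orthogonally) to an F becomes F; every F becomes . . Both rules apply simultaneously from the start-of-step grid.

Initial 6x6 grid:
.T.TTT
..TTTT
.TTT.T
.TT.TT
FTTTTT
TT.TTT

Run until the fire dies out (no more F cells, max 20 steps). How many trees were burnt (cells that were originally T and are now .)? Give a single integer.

Answer: 25

Derivation:
Step 1: +2 fires, +1 burnt (F count now 2)
Step 2: +3 fires, +2 burnt (F count now 3)
Step 3: +3 fires, +3 burnt (F count now 3)
Step 4: +3 fires, +3 burnt (F count now 3)
Step 5: +5 fires, +3 burnt (F count now 5)
Step 6: +3 fires, +5 burnt (F count now 3)
Step 7: +3 fires, +3 burnt (F count now 3)
Step 8: +2 fires, +3 burnt (F count now 2)
Step 9: +1 fires, +2 burnt (F count now 1)
Step 10: +0 fires, +1 burnt (F count now 0)
Fire out after step 10
Initially T: 26, now '.': 35
Total burnt (originally-T cells now '.'): 25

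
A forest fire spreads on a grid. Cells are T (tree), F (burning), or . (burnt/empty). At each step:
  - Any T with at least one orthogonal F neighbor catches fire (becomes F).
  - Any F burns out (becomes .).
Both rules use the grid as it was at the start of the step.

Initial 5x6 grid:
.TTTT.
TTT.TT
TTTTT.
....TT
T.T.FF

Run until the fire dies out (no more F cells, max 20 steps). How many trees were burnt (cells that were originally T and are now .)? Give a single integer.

Answer: 16

Derivation:
Step 1: +2 fires, +2 burnt (F count now 2)
Step 2: +1 fires, +2 burnt (F count now 1)
Step 3: +2 fires, +1 burnt (F count now 2)
Step 4: +3 fires, +2 burnt (F count now 3)
Step 5: +3 fires, +3 burnt (F count now 3)
Step 6: +3 fires, +3 burnt (F count now 3)
Step 7: +2 fires, +3 burnt (F count now 2)
Step 8: +0 fires, +2 burnt (F count now 0)
Fire out after step 8
Initially T: 18, now '.': 28
Total burnt (originally-T cells now '.'): 16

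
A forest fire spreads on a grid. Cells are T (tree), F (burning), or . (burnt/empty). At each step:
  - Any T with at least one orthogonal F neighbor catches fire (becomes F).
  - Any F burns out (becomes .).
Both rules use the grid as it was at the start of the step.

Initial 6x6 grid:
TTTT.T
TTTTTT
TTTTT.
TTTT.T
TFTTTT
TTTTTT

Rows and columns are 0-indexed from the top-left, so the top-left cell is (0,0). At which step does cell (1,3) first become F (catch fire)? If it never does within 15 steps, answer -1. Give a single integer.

Step 1: cell (1,3)='T' (+4 fires, +1 burnt)
Step 2: cell (1,3)='T' (+6 fires, +4 burnt)
Step 3: cell (1,3)='T' (+6 fires, +6 burnt)
Step 4: cell (1,3)='T' (+6 fires, +6 burnt)
Step 5: cell (1,3)='F' (+6 fires, +6 burnt)
  -> target ignites at step 5
Step 6: cell (1,3)='.' (+2 fires, +6 burnt)
Step 7: cell (1,3)='.' (+1 fires, +2 burnt)
Step 8: cell (1,3)='.' (+1 fires, +1 burnt)
Step 9: cell (1,3)='.' (+0 fires, +1 burnt)
  fire out at step 9

5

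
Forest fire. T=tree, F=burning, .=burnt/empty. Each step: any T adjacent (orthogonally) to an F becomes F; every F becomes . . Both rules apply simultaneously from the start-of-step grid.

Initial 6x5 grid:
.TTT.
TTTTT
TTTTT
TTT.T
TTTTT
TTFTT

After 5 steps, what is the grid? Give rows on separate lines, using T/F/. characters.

Step 1: 3 trees catch fire, 1 burn out
  .TTT.
  TTTTT
  TTTTT
  TTT.T
  TTFTT
  TF.FT
Step 2: 5 trees catch fire, 3 burn out
  .TTT.
  TTTTT
  TTTTT
  TTF.T
  TF.FT
  F...F
Step 3: 4 trees catch fire, 5 burn out
  .TTT.
  TTTTT
  TTFTT
  TF..T
  F...F
  .....
Step 4: 5 trees catch fire, 4 burn out
  .TTT.
  TTFTT
  TF.FT
  F...F
  .....
  .....
Step 5: 5 trees catch fire, 5 burn out
  .TFT.
  TF.FT
  F...F
  .....
  .....
  .....

.TFT.
TF.FT
F...F
.....
.....
.....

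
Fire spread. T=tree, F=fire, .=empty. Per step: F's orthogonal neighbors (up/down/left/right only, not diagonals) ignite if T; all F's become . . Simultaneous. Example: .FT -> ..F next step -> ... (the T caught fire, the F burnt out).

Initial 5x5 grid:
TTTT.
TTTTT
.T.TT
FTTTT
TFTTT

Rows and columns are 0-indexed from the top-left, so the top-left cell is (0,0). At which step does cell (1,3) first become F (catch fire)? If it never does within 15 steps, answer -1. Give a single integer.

Step 1: cell (1,3)='T' (+3 fires, +2 burnt)
Step 2: cell (1,3)='T' (+3 fires, +3 burnt)
Step 3: cell (1,3)='T' (+3 fires, +3 burnt)
Step 4: cell (1,3)='T' (+5 fires, +3 burnt)
Step 5: cell (1,3)='F' (+4 fires, +5 burnt)
  -> target ignites at step 5
Step 6: cell (1,3)='.' (+2 fires, +4 burnt)
Step 7: cell (1,3)='.' (+0 fires, +2 burnt)
  fire out at step 7

5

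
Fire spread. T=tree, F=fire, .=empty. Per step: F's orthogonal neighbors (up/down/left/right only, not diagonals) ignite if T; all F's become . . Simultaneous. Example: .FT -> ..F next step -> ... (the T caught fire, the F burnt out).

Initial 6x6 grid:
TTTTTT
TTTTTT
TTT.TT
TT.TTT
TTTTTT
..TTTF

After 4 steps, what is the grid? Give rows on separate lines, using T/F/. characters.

Step 1: 2 trees catch fire, 1 burn out
  TTTTTT
  TTTTTT
  TTT.TT
  TT.TTT
  TTTTTF
  ..TTF.
Step 2: 3 trees catch fire, 2 burn out
  TTTTTT
  TTTTTT
  TTT.TT
  TT.TTF
  TTTTF.
  ..TF..
Step 3: 4 trees catch fire, 3 burn out
  TTTTTT
  TTTTTT
  TTT.TF
  TT.TF.
  TTTF..
  ..F...
Step 4: 4 trees catch fire, 4 burn out
  TTTTTT
  TTTTTF
  TTT.F.
  TT.F..
  TTF...
  ......

TTTTTT
TTTTTF
TTT.F.
TT.F..
TTF...
......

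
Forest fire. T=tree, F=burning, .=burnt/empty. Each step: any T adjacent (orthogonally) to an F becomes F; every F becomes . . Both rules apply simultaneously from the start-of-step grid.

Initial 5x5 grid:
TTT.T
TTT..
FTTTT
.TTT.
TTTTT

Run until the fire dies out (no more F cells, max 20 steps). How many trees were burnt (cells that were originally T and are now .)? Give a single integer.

Step 1: +2 fires, +1 burnt (F count now 2)
Step 2: +4 fires, +2 burnt (F count now 4)
Step 3: +5 fires, +4 burnt (F count now 5)
Step 4: +5 fires, +5 burnt (F count now 5)
Step 5: +1 fires, +5 burnt (F count now 1)
Step 6: +1 fires, +1 burnt (F count now 1)
Step 7: +0 fires, +1 burnt (F count now 0)
Fire out after step 7
Initially T: 19, now '.': 24
Total burnt (originally-T cells now '.'): 18

Answer: 18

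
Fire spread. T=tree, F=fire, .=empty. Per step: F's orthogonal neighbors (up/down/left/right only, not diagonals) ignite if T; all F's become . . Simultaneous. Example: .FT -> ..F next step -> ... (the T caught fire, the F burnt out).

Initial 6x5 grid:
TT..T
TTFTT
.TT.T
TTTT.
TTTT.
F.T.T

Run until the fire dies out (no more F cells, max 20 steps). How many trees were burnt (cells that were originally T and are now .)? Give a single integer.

Step 1: +4 fires, +2 burnt (F count now 4)
Step 2: +7 fires, +4 burnt (F count now 7)
Step 3: +6 fires, +7 burnt (F count now 6)
Step 4: +2 fires, +6 burnt (F count now 2)
Step 5: +0 fires, +2 burnt (F count now 0)
Fire out after step 5
Initially T: 20, now '.': 29
Total burnt (originally-T cells now '.'): 19

Answer: 19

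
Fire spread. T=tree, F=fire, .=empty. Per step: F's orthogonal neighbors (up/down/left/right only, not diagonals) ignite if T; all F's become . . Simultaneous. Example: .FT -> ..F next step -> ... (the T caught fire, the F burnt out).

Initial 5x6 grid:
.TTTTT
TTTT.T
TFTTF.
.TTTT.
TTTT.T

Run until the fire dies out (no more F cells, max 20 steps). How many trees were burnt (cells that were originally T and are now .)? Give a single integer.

Step 1: +6 fires, +2 burnt (F count now 6)
Step 2: +7 fires, +6 burnt (F count now 7)
Step 3: +5 fires, +7 burnt (F count now 5)
Step 4: +1 fires, +5 burnt (F count now 1)
Step 5: +1 fires, +1 burnt (F count now 1)
Step 6: +1 fires, +1 burnt (F count now 1)
Step 7: +0 fires, +1 burnt (F count now 0)
Fire out after step 7
Initially T: 22, now '.': 29
Total burnt (originally-T cells now '.'): 21

Answer: 21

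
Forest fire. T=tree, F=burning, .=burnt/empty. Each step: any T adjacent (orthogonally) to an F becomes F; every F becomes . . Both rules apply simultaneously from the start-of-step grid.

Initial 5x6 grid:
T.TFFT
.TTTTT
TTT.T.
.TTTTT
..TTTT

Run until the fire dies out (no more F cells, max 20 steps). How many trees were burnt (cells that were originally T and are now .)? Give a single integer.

Answer: 20

Derivation:
Step 1: +4 fires, +2 burnt (F count now 4)
Step 2: +3 fires, +4 burnt (F count now 3)
Step 3: +3 fires, +3 burnt (F count now 3)
Step 4: +5 fires, +3 burnt (F count now 5)
Step 5: +5 fires, +5 burnt (F count now 5)
Step 6: +0 fires, +5 burnt (F count now 0)
Fire out after step 6
Initially T: 21, now '.': 29
Total burnt (originally-T cells now '.'): 20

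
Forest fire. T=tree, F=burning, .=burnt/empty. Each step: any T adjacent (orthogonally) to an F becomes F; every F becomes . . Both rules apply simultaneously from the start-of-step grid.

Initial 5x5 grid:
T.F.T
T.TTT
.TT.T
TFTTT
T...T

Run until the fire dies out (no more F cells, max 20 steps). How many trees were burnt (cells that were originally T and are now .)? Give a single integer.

Answer: 13

Derivation:
Step 1: +4 fires, +2 burnt (F count now 4)
Step 2: +4 fires, +4 burnt (F count now 4)
Step 3: +2 fires, +4 burnt (F count now 2)
Step 4: +3 fires, +2 burnt (F count now 3)
Step 5: +0 fires, +3 burnt (F count now 0)
Fire out after step 5
Initially T: 15, now '.': 23
Total burnt (originally-T cells now '.'): 13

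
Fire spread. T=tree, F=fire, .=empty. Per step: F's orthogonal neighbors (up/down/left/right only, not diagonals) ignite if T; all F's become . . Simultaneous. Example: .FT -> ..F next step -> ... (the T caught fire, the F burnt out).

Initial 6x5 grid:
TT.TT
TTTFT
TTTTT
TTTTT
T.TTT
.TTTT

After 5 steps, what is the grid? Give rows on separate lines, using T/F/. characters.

Step 1: 4 trees catch fire, 1 burn out
  TT.FT
  TTF.F
  TTTFT
  TTTTT
  T.TTT
  .TTTT
Step 2: 5 trees catch fire, 4 burn out
  TT..F
  TF...
  TTF.F
  TTTFT
  T.TTT
  .TTTT
Step 3: 6 trees catch fire, 5 burn out
  TF...
  F....
  TF...
  TTF.F
  T.TFT
  .TTTT
Step 4: 6 trees catch fire, 6 burn out
  F....
  .....
  F....
  TF...
  T.F.F
  .TTFT
Step 5: 3 trees catch fire, 6 burn out
  .....
  .....
  .....
  F....
  T....
  .TF.F

.....
.....
.....
F....
T....
.TF.F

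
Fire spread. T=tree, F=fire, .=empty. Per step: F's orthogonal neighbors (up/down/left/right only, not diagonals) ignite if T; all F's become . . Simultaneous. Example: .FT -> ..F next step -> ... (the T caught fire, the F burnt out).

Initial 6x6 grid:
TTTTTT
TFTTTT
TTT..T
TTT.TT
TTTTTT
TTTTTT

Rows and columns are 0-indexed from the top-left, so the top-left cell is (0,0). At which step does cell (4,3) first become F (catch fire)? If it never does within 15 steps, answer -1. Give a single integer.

Step 1: cell (4,3)='T' (+4 fires, +1 burnt)
Step 2: cell (4,3)='T' (+6 fires, +4 burnt)
Step 3: cell (4,3)='T' (+5 fires, +6 burnt)
Step 4: cell (4,3)='T' (+5 fires, +5 burnt)
Step 5: cell (4,3)='F' (+5 fires, +5 burnt)
  -> target ignites at step 5
Step 6: cell (4,3)='.' (+3 fires, +5 burnt)
Step 7: cell (4,3)='.' (+3 fires, +3 burnt)
Step 8: cell (4,3)='.' (+1 fires, +3 burnt)
Step 9: cell (4,3)='.' (+0 fires, +1 burnt)
  fire out at step 9

5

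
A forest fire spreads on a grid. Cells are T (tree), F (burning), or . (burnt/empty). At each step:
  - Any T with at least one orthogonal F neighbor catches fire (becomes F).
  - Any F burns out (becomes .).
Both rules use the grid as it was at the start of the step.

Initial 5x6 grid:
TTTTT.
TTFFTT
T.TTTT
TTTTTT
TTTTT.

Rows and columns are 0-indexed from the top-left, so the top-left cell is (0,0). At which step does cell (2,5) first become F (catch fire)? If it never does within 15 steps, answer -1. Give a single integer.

Step 1: cell (2,5)='T' (+6 fires, +2 burnt)
Step 2: cell (2,5)='T' (+7 fires, +6 burnt)
Step 3: cell (2,5)='F' (+7 fires, +7 burnt)
  -> target ignites at step 3
Step 4: cell (2,5)='.' (+4 fires, +7 burnt)
Step 5: cell (2,5)='.' (+1 fires, +4 burnt)
Step 6: cell (2,5)='.' (+0 fires, +1 burnt)
  fire out at step 6

3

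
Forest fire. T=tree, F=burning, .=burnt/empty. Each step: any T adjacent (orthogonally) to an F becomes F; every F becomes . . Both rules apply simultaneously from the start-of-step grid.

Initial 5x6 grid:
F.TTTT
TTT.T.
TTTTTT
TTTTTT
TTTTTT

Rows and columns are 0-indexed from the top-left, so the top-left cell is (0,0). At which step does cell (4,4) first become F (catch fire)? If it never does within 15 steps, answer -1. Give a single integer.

Step 1: cell (4,4)='T' (+1 fires, +1 burnt)
Step 2: cell (4,4)='T' (+2 fires, +1 burnt)
Step 3: cell (4,4)='T' (+3 fires, +2 burnt)
Step 4: cell (4,4)='T' (+4 fires, +3 burnt)
Step 5: cell (4,4)='T' (+4 fires, +4 burnt)
Step 6: cell (4,4)='T' (+4 fires, +4 burnt)
Step 7: cell (4,4)='T' (+5 fires, +4 burnt)
Step 8: cell (4,4)='F' (+2 fires, +5 burnt)
  -> target ignites at step 8
Step 9: cell (4,4)='.' (+1 fires, +2 burnt)
Step 10: cell (4,4)='.' (+0 fires, +1 burnt)
  fire out at step 10

8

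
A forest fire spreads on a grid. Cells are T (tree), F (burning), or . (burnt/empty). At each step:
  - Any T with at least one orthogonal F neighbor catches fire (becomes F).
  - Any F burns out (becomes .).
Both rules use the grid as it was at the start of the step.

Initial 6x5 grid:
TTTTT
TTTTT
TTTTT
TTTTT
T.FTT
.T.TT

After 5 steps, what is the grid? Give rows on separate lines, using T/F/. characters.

Step 1: 2 trees catch fire, 1 burn out
  TTTTT
  TTTTT
  TTTTT
  TTFTT
  T..FT
  .T.TT
Step 2: 5 trees catch fire, 2 burn out
  TTTTT
  TTTTT
  TTFTT
  TF.FT
  T...F
  .T.FT
Step 3: 6 trees catch fire, 5 burn out
  TTTTT
  TTFTT
  TF.FT
  F...F
  T....
  .T..F
Step 4: 6 trees catch fire, 6 burn out
  TTFTT
  TF.FT
  F...F
  .....
  F....
  .T...
Step 5: 4 trees catch fire, 6 burn out
  TF.FT
  F...F
  .....
  .....
  .....
  .T...

TF.FT
F...F
.....
.....
.....
.T...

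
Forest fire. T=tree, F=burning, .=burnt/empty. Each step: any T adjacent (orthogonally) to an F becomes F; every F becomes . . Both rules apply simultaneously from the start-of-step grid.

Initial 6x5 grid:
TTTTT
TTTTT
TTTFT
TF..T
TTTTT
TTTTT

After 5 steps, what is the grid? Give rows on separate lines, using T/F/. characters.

Step 1: 6 trees catch fire, 2 burn out
  TTTTT
  TTTFT
  TFF.F
  F...T
  TFTTT
  TTTTT
Step 2: 9 trees catch fire, 6 burn out
  TTTFT
  TFF.F
  F....
  ....F
  F.FTT
  TFTTT
Step 3: 8 trees catch fire, 9 burn out
  TFF.F
  F....
  .....
  .....
  ...FF
  F.FTT
Step 4: 3 trees catch fire, 8 burn out
  F....
  .....
  .....
  .....
  .....
  ...FF
Step 5: 0 trees catch fire, 3 burn out
  .....
  .....
  .....
  .....
  .....
  .....

.....
.....
.....
.....
.....
.....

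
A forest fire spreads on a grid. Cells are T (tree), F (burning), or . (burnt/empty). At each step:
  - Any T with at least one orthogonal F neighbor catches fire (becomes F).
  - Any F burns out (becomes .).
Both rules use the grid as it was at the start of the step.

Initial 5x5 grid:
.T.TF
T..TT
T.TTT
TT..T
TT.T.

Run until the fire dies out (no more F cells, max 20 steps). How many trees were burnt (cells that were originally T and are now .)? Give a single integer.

Answer: 7

Derivation:
Step 1: +2 fires, +1 burnt (F count now 2)
Step 2: +2 fires, +2 burnt (F count now 2)
Step 3: +2 fires, +2 burnt (F count now 2)
Step 4: +1 fires, +2 burnt (F count now 1)
Step 5: +0 fires, +1 burnt (F count now 0)
Fire out after step 5
Initially T: 15, now '.': 17
Total burnt (originally-T cells now '.'): 7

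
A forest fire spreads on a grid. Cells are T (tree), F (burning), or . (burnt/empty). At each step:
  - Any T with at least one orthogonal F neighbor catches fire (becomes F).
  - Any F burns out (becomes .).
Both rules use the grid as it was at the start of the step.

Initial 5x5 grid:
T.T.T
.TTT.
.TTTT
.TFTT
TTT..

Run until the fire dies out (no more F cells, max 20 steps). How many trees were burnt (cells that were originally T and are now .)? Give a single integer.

Answer: 14

Derivation:
Step 1: +4 fires, +1 burnt (F count now 4)
Step 2: +5 fires, +4 burnt (F count now 5)
Step 3: +5 fires, +5 burnt (F count now 5)
Step 4: +0 fires, +5 burnt (F count now 0)
Fire out after step 4
Initially T: 16, now '.': 23
Total burnt (originally-T cells now '.'): 14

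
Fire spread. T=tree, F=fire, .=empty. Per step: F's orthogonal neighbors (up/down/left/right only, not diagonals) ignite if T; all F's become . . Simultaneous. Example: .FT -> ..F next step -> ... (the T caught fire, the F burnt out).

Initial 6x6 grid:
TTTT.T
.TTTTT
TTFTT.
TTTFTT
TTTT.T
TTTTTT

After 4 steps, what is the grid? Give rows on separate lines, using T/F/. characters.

Step 1: 6 trees catch fire, 2 burn out
  TTTT.T
  .TFTTT
  TF.FT.
  TTF.FT
  TTTF.T
  TTTTTT
Step 2: 9 trees catch fire, 6 burn out
  TTFT.T
  .F.FTT
  F...F.
  TF...F
  TTF..T
  TTTFTT
Step 3: 8 trees catch fire, 9 burn out
  TF.F.T
  ....FT
  ......
  F.....
  TF...F
  TTF.FT
Step 4: 5 trees catch fire, 8 burn out
  F....T
  .....F
  ......
  ......
  F.....
  TF...F

F....T
.....F
......
......
F.....
TF...F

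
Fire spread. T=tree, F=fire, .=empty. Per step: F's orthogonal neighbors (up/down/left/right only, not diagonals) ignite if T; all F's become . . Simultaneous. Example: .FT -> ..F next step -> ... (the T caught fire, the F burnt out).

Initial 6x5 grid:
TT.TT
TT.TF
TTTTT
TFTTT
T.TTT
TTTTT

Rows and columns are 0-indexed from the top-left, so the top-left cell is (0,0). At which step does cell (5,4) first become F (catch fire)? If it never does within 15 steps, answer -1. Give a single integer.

Step 1: cell (5,4)='T' (+6 fires, +2 burnt)
Step 2: cell (5,4)='T' (+9 fires, +6 burnt)
Step 3: cell (5,4)='T' (+6 fires, +9 burnt)
Step 4: cell (5,4)='F' (+4 fires, +6 burnt)
  -> target ignites at step 4
Step 5: cell (5,4)='.' (+0 fires, +4 burnt)
  fire out at step 5

4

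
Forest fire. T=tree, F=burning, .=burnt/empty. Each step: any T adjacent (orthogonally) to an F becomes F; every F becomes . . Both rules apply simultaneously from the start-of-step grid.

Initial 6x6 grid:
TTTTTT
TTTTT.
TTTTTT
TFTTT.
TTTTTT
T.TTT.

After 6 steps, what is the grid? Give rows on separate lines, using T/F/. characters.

Step 1: 4 trees catch fire, 1 burn out
  TTTTTT
  TTTTT.
  TFTTTT
  F.FTT.
  TFTTTT
  T.TTT.
Step 2: 6 trees catch fire, 4 burn out
  TTTTTT
  TFTTT.
  F.FTTT
  ...FT.
  F.FTTT
  T.TTT.
Step 3: 8 trees catch fire, 6 burn out
  TFTTTT
  F.FTT.
  ...FTT
  ....F.
  ...FTT
  F.FTT.
Step 4: 6 trees catch fire, 8 burn out
  F.FTTT
  ...FT.
  ....FT
  ......
  ....FT
  ...FT.
Step 5: 5 trees catch fire, 6 burn out
  ...FTT
  ....F.
  .....F
  ......
  .....F
  ....F.
Step 6: 1 trees catch fire, 5 burn out
  ....FT
  ......
  ......
  ......
  ......
  ......

....FT
......
......
......
......
......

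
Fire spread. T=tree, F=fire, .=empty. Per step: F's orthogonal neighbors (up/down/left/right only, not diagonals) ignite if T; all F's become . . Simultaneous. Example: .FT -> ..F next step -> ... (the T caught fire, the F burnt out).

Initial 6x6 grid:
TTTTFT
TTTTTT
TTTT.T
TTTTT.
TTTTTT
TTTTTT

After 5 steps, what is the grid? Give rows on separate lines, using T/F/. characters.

Step 1: 3 trees catch fire, 1 burn out
  TTTF.F
  TTTTFT
  TTTT.T
  TTTTT.
  TTTTTT
  TTTTTT
Step 2: 3 trees catch fire, 3 burn out
  TTF...
  TTTF.F
  TTTT.T
  TTTTT.
  TTTTTT
  TTTTTT
Step 3: 4 trees catch fire, 3 burn out
  TF....
  TTF...
  TTTF.F
  TTTTT.
  TTTTTT
  TTTTTT
Step 4: 4 trees catch fire, 4 burn out
  F.....
  TF....
  TTF...
  TTTFT.
  TTTTTT
  TTTTTT
Step 5: 5 trees catch fire, 4 burn out
  ......
  F.....
  TF....
  TTF.F.
  TTTFTT
  TTTTTT

......
F.....
TF....
TTF.F.
TTTFTT
TTTTTT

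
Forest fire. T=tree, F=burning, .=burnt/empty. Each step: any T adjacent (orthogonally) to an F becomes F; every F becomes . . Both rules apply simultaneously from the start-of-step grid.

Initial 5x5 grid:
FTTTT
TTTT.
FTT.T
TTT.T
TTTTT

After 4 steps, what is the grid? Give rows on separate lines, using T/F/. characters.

Step 1: 4 trees catch fire, 2 burn out
  .FTTT
  FTTT.
  .FT.T
  FTT.T
  TTTTT
Step 2: 5 trees catch fire, 4 burn out
  ..FTT
  .FTT.
  ..F.T
  .FT.T
  FTTTT
Step 3: 4 trees catch fire, 5 burn out
  ...FT
  ..FT.
  ....T
  ..F.T
  .FTTT
Step 4: 3 trees catch fire, 4 burn out
  ....F
  ...F.
  ....T
  ....T
  ..FTT

....F
...F.
....T
....T
..FTT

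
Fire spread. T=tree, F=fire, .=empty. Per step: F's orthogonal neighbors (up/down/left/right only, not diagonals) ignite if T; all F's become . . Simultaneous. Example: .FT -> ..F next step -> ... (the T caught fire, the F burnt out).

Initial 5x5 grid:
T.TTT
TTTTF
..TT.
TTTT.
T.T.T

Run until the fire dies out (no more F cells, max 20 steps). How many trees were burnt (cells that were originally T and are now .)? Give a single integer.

Answer: 16

Derivation:
Step 1: +2 fires, +1 burnt (F count now 2)
Step 2: +3 fires, +2 burnt (F count now 3)
Step 3: +4 fires, +3 burnt (F count now 4)
Step 4: +2 fires, +4 burnt (F count now 2)
Step 5: +3 fires, +2 burnt (F count now 3)
Step 6: +1 fires, +3 burnt (F count now 1)
Step 7: +1 fires, +1 burnt (F count now 1)
Step 8: +0 fires, +1 burnt (F count now 0)
Fire out after step 8
Initially T: 17, now '.': 24
Total burnt (originally-T cells now '.'): 16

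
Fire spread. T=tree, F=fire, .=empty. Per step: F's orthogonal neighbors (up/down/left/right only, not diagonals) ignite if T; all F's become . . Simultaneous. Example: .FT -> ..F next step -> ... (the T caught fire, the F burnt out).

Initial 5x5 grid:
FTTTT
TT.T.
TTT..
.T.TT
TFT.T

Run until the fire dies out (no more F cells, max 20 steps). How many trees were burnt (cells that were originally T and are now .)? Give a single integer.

Step 1: +5 fires, +2 burnt (F count now 5)
Step 2: +4 fires, +5 burnt (F count now 4)
Step 3: +2 fires, +4 burnt (F count now 2)
Step 4: +2 fires, +2 burnt (F count now 2)
Step 5: +0 fires, +2 burnt (F count now 0)
Fire out after step 5
Initially T: 16, now '.': 22
Total burnt (originally-T cells now '.'): 13

Answer: 13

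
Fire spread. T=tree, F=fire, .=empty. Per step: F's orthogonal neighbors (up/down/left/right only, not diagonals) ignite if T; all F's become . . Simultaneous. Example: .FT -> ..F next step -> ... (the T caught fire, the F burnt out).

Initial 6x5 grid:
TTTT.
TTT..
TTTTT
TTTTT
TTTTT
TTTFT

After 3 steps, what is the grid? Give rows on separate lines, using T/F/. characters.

Step 1: 3 trees catch fire, 1 burn out
  TTTT.
  TTT..
  TTTTT
  TTTTT
  TTTFT
  TTF.F
Step 2: 4 trees catch fire, 3 burn out
  TTTT.
  TTT..
  TTTTT
  TTTFT
  TTF.F
  TF...
Step 3: 5 trees catch fire, 4 burn out
  TTTT.
  TTT..
  TTTFT
  TTF.F
  TF...
  F....

TTTT.
TTT..
TTTFT
TTF.F
TF...
F....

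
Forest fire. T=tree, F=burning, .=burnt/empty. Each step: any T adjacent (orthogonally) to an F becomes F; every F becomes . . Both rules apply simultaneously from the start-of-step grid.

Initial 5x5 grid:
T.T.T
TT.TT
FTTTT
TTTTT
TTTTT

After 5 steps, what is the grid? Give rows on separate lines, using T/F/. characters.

Step 1: 3 trees catch fire, 1 burn out
  T.T.T
  FT.TT
  .FTTT
  FTTTT
  TTTTT
Step 2: 5 trees catch fire, 3 burn out
  F.T.T
  .F.TT
  ..FTT
  .FTTT
  FTTTT
Step 3: 3 trees catch fire, 5 burn out
  ..T.T
  ...TT
  ...FT
  ..FTT
  .FTTT
Step 4: 4 trees catch fire, 3 burn out
  ..T.T
  ...FT
  ....F
  ...FT
  ..FTT
Step 5: 3 trees catch fire, 4 burn out
  ..T.T
  ....F
  .....
  ....F
  ...FT

..T.T
....F
.....
....F
...FT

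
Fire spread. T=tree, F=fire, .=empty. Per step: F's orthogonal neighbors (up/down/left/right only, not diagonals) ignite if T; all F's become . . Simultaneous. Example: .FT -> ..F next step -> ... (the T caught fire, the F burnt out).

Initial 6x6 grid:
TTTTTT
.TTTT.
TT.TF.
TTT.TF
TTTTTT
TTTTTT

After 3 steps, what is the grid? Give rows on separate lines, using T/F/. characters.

Step 1: 4 trees catch fire, 2 burn out
  TTTTTT
  .TTTF.
  TT.F..
  TTT.F.
  TTTTTF
  TTTTTT
Step 2: 4 trees catch fire, 4 burn out
  TTTTFT
  .TTF..
  TT....
  TTT...
  TTTTF.
  TTTTTF
Step 3: 5 trees catch fire, 4 burn out
  TTTF.F
  .TF...
  TT....
  TTT...
  TTTF..
  TTTTF.

TTTF.F
.TF...
TT....
TTT...
TTTF..
TTTTF.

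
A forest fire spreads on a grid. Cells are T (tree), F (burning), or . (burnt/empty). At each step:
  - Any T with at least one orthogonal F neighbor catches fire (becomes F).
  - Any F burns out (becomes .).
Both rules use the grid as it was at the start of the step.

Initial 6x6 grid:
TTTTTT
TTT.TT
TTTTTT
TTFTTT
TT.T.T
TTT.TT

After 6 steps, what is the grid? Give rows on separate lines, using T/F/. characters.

Step 1: 3 trees catch fire, 1 burn out
  TTTTTT
  TTT.TT
  TTFTTT
  TF.FTT
  TT.T.T
  TTT.TT
Step 2: 7 trees catch fire, 3 burn out
  TTTTTT
  TTF.TT
  TF.FTT
  F...FT
  TF.F.T
  TTT.TT
Step 3: 7 trees catch fire, 7 burn out
  TTFTTT
  TF..TT
  F...FT
  .....F
  F....T
  TFT.TT
Step 4: 8 trees catch fire, 7 burn out
  TF.FTT
  F...FT
  .....F
  ......
  .....F
  F.F.TT
Step 5: 4 trees catch fire, 8 burn out
  F...FT
  .....F
  ......
  ......
  ......
  ....TF
Step 6: 2 trees catch fire, 4 burn out
  .....F
  ......
  ......
  ......
  ......
  ....F.

.....F
......
......
......
......
....F.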